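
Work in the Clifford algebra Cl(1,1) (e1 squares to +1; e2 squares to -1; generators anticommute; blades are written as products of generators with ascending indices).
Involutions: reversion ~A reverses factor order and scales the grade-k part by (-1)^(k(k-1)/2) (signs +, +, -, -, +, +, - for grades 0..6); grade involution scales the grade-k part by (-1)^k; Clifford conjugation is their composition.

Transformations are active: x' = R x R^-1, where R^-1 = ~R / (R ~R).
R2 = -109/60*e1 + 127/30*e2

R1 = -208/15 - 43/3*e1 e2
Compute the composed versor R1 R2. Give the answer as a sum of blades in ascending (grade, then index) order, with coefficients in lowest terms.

Distribute over the terms of R1 (each basis-blade product reordered to ascending indices, repeated generators contracted through their squares):
(-208/15) R2 = 5668/225*e1 - 13208/225*e2
(-43/3*e1 e2) R2 = 5461/90*e1 - 4687/180*e2
Summing the partial products and collecting blades:
Answer: 38641/450*e1 - 76267/900*e2


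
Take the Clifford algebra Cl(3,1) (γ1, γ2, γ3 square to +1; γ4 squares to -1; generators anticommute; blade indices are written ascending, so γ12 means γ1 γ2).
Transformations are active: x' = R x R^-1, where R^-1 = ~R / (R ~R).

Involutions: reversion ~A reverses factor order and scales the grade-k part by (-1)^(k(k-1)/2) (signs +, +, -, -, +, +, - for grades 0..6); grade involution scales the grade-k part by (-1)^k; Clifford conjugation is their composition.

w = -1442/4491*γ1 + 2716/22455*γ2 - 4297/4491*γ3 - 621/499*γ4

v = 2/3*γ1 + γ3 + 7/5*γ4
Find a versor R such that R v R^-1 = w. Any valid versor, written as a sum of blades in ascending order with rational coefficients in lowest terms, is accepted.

R = v + w = 1552/4491*γ1 + 2716/22455*γ2 + 194/4491*γ3 + 388/2495*γ4 works: the equal norms (-116/225) guarantee its sandwich swaps v into w.
Answer: 1552/4491*γ1 + 2716/22455*γ2 + 194/4491*γ3 + 388/2495*γ4


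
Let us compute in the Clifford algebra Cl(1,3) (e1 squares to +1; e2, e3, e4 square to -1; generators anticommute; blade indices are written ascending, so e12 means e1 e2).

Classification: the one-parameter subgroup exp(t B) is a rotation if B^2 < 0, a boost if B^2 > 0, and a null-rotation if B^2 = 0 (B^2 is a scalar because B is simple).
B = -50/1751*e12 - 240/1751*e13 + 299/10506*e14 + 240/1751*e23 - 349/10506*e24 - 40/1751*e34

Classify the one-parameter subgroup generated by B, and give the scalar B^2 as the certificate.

B^2 term by term: the squares give (-50/1751)^2*(e12)^2 + (-240/1751)^2*(e13)^2 + (299/10506)^2*(e14)^2 + (240/1751)^2*(e23)^2 + (-349/10506)^2*(e24)^2 + (-40/1751)^2*(e34)^2 = 2500/3066001*(+1) + 57600/3066001*(+1) + 89401/110376036*(+1) + 57600/3066001*(-1) + 121801/110376036*(-1) + 1600/3066001*(-1) = 0 (each basis 2-blade squares to minus the product of its generators' squares); cross terms between blades sharing an index anticommute and cancel; the commuting (index-disjoint) pairs give grade-4 terms 2*c*c'*(blade product), which cancel blade by blade — e1234: 4000/3066001 - 27920/3066001 + 23920/3066001 = 0 — confirming B is simple. So B^2 = 0.
Answer: null-rotation, certificate B^2 = 0. Check the certificate: B^2 = 0, and that sign is decisive whatever form B takes.


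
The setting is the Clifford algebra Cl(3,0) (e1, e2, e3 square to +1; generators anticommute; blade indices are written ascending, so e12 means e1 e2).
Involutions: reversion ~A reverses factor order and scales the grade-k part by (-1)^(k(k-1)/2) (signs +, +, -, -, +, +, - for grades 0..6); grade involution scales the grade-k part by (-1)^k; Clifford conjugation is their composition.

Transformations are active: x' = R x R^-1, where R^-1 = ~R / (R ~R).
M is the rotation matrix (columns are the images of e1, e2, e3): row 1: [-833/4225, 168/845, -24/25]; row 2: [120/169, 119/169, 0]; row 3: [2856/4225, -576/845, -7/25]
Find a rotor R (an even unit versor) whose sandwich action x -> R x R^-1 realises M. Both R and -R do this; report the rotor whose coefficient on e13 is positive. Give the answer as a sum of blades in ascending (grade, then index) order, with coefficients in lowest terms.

Method: write R = a + b12*e12 + b13*e13 + b23*e23 with a^2 + b12^2 + b13^2 + b23^2 = 1 (so R^-1 = ~R). Expanding the columns R e_j ~R gives tr M = 4a^2 - 1 and, from the antisymmetric part, M21 - M12 = -4a*b12, M13 - M31 = 4a*b13, M32 - M23 = -4a*b23.
Here tr M = 959/4225, so a^2 = (1 + tr M)/4 = 1296/4225 and a = ±36/65. Taking a = 36/65: M21 - M12 = 432/845, M13 - M31 = -6912/4225, M32 - M23 = -576/845, giving b12 = -3/13, b13 = -48/65, b23 = 4/13, i.e. R = 36/65 - 3/13*e12 - 48/65*e13 + 4/13*e23.
Its e13 coefficient is negative, so report the other preimage -R.
Answer: -36/65 + 3/13*e12 + 48/65*e13 - 4/13*e23. Recall the cover is two-to-one: with M of trace 959/4225, both preimages act alike, and the stated e13 sign chooses the sheet.


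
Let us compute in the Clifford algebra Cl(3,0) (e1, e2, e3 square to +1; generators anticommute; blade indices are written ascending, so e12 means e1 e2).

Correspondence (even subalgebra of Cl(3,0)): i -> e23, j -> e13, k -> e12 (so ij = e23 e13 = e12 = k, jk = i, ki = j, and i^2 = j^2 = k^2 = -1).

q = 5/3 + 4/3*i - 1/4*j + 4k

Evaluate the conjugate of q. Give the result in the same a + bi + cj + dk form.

In blades: q = 5/3 + 4*e12 - 1/4*e13 + 4/3*e23.
Quaternion conjugation is reversion on the even subalgebra: the scalar is fixed and every grade-2 blade flips sign, giving 5/3 - 4*e12 + 1/4*e13 - 4/3*e23; translating back:
Answer: 5/3 - 4/3*i + 1/4*j - 4k


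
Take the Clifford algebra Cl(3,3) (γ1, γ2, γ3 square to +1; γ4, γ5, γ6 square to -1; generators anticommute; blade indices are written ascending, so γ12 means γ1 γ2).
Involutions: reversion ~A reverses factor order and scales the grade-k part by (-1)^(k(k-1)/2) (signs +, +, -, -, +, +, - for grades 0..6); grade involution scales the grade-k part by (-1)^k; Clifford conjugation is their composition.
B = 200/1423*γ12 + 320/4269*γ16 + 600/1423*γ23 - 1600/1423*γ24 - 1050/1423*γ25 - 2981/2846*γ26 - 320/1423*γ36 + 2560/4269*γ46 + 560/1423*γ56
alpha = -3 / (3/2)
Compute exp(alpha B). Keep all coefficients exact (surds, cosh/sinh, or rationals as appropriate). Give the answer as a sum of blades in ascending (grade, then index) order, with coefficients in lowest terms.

B^2 term by term: the squares give (200/1423)^2*(γ12)^2 + (320/4269)^2*(γ16)^2 + (600/1423)^2*(γ23)^2 + (-1600/1423)^2*(γ24)^2 + (-1050/1423)^2*(γ25)^2 + (-2981/2846)^2*(γ26)^2 + (-320/1423)^2*(γ36)^2 + (2560/4269)^2*(γ46)^2 + (560/1423)^2*(γ56)^2 = 40000/2024929*(-1) + 102400/18224361*(+1) + 360000/2024929*(-1) + 2560000/2024929*(+1) + 1102500/2024929*(+1) + 8886361/8099716*(+1) + 102400/2024929*(+1) + 6553600/18224361*(-1) + 313600/2024929*(-1) = 9/4 (each basis 2-blade squares to minus the product of its generators' squares); cross terms between blades sharing an index anticommute and cancel; the commuting (index-disjoint) pairs give grade-4 terms 2*c*c'*(blade product), which cancel blade by blade — γ1236: -128000/2024929 + 128000/2024929 = 0; γ1246: 1024000/6074787 - 1024000/6074787 = 0; γ1256: 224000/2024929 - 224000/2024929 = 0; γ2346: 1024000/2024929 - 1024000/2024929 = 0; γ2356: 672000/2024929 - 672000/2024929 = 0; γ2456: -1792000/2024929 + 1792000/2024929 = 0 — confirming B is simple. So B^2 = 9/4.
B^2 = 9/4 — hyperbolic case — the even/odd split gives cosh and sinh: l = 3/2, alpha*l = -3, so exp(alpha B) = cosh(-3) + (sinh(-3)/(3/2))*B = cosh(3) + (-2*sinh(3)/3)*B.
Answer: cosh(3) - 400*sinh(3)/4269*γ12 - 640*sinh(3)/12807*γ16 - 400*sinh(3)/1423*γ23 + 3200*sinh(3)/4269*γ24 + 700*sinh(3)/1423*γ25 + 2981*sinh(3)/4269*γ26 + 640*sinh(3)/4269*γ36 - 5120*sinh(3)/12807*γ46 - 1120*sinh(3)/4269*γ56


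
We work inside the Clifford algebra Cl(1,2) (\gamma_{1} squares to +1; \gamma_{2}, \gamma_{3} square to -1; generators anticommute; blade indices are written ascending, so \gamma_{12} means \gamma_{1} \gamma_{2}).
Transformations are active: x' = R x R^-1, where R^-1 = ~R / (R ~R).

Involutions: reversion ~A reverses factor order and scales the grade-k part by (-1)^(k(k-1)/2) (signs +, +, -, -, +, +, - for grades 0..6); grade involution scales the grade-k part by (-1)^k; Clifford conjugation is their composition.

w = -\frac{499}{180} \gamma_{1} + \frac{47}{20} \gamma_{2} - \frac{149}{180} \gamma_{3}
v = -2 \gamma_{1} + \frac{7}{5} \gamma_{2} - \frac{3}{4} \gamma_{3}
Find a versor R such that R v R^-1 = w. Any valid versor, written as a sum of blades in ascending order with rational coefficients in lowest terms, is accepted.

Reasoning: v^2 = w^2 = \frac{591}{400} since conjugation preserves the quadratic form; R = v + w = -\frac{859}{180} \gamma_{1} + \frac{15}{4} \gamma_{2} - \frac{71}{45} \gamma_{3} is then valid when invertible, keeping its own part and reversing (v - w)/2.
Answer: -\frac{859}{180} \gamma_{1} + \frac{15}{4} \gamma_{2} - \frac{71}{45} \gamma_{3}


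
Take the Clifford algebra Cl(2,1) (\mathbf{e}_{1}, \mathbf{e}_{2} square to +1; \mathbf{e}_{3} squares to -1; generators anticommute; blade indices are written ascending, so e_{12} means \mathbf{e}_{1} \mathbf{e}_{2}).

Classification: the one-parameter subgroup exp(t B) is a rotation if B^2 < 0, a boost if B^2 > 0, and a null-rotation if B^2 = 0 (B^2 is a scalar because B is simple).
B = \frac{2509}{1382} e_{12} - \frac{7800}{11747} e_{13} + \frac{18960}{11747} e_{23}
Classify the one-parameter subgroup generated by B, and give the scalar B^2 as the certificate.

B^2 term by term: the squares give (\frac{2509}{1382})^2*(e_{12})^2 + (-\frac{7800}{11747})^2*(e_{13})^2 + (\frac{18960}{11747})^2*(e_{23})^2 = \frac{6295081}{1909924}*(-1) + \frac{60840000}{137992009}*(+1) + \frac{359481600}{137992009}*(+1) = -\frac{1}{4} (each basis 2-blade squares to minus the product of its generators' squares); cross terms between blades sharing an index anticommute and cancel. So B^2 = -\frac{1}{4}.
Answer: rotation, certificate B^2 = -\frac{1}{4}. Check the certificate: B^2 = -\frac{1}{4}, and that sign is decisive whatever form B takes.


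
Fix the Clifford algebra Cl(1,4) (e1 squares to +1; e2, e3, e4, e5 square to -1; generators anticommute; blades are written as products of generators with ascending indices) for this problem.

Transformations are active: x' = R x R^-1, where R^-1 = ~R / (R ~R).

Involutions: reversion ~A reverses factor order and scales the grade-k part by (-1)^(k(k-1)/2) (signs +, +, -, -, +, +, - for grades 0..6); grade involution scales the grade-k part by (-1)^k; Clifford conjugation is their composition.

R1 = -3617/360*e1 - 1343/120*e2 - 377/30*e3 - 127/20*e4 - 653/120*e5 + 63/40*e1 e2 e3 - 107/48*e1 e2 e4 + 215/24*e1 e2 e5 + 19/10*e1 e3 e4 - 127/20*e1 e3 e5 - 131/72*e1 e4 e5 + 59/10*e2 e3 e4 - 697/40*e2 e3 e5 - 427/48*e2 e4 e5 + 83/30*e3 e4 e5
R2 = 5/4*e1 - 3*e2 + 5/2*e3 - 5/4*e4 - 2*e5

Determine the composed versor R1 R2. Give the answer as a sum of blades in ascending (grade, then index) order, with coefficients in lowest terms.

Distribute over the terms of R2 (each basis-blade product reordered to ascending indices, repeated generators contracted through their squares):
R1 (5/4*e1) = -3617/288 + 1343/96*e1 e2 + 377/24*e1 e3 + 127/16*e1 e4 + 653/96*e1 e5 + 63/32*e2 e3 - 535/192*e2 e4 + 1075/96*e2 e5 + 19/8*e3 e4 - 127/16*e3 e5 - 655/288*e4 e5 - 59/8*e1 e2 e3 e4 + 697/32*e1 e2 e3 e5 + 2135/192*e1 e2 e4 e5 - 83/24*e1 e3 e4 e5
R1 (-3*e2) = -1343/40 + 3617/120*e1 e2 - 189/40*e1 e3 + 107/16*e1 e4 - 215/8*e1 e5 - 377/10*e2 e3 - 381/20*e2 e4 - 653/40*e2 e5 + 177/10*e3 e4 - 2091/40*e3 e5 - 427/16*e4 e5 - 57/10*e1 e2 e3 e4 + 381/20*e1 e2 e3 e5 + 131/24*e1 e2 e4 e5 + 83/10*e2 e3 e4 e5
R1 (5/2*e3) = 377/12 - 63/16*e1 e2 - 3617/144*e1 e3 + 19/4*e1 e4 - 127/8*e1 e5 - 1343/48*e2 e3 + 59/4*e2 e4 - 697/16*e2 e5 + 127/8*e3 e4 + 653/48*e3 e5 - 83/12*e4 e5 + 535/96*e1 e2 e3 e4 - 1075/48*e1 e2 e3 e5 - 655/144*e1 e3 e4 e5 - 2135/96*e2 e3 e4 e5
R1 (-5/4*e4) = -127/16 - 535/192*e1 e2 + 19/8*e1 e3 + 3617/288*e1 e4 + 655/288*e1 e5 + 59/8*e2 e3 + 1343/96*e2 e4 + 2135/192*e2 e5 + 377/24*e3 e4 - 83/24*e3 e5 - 653/96*e4 e5 - 63/32*e1 e2 e3 e4 + 1075/96*e1 e2 e4 e5 - 127/16*e1 e3 e4 e5 - 697/32*e2 e3 e4 e5
R1 (-2*e5) = -653/60 + 215/12*e1 e2 - 127/10*e1 e3 - 131/36*e1 e4 + 3617/180*e1 e5 - 697/20*e2 e3 - 427/24*e2 e4 + 1343/60*e2 e5 + 83/15*e3 e4 + 377/15*e3 e5 + 127/10*e4 e5 - 63/20*e1 e2 e3 e5 + 107/24*e1 e2 e4 e5 - 19/5*e1 e3 e4 e5 - 59/5*e2 e3 e4 e5
Summing the partial products and collecting blades:
Answer: -9659/288 + 53111/960*e1 e2 - 17611/720*e1 e3 + 8149/288*e1 e4 - 3259/240*e1 e5 - 43769/480*e2 e3 - 10453/960*e2 e4 - 14579/960*e2 e5 + 6863/120*e3 e4 - 374/15*e3 e5 - 10793/360*e4 e5 - 2273/240*e1 e2 e3 e4 + 7337/480*e1 e2 e3 e5 + 2063/64*e1 e2 e4 e5 - 1777/90*e1 e3 e4 e5 - 2281/48*e2 e3 e4 e5


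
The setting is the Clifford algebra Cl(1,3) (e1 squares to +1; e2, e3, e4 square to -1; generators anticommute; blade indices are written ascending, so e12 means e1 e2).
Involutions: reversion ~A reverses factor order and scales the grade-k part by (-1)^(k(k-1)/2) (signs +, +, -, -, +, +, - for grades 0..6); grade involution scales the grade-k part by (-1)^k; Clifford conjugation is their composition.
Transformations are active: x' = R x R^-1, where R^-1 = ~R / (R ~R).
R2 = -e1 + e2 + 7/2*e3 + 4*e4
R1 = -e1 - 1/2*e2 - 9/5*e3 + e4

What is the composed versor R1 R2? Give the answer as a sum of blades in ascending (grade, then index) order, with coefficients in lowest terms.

Distribute over the terms of R1 (each basis-blade product reordered to ascending indices, repeated generators contracted through their squares):
(-e1) R2 = 1 - e12 - 7/2*e13 - 4*e14
(-1/2*e2) R2 = 1/2 - 1/2*e12 - 7/4*e23 - 2*e24
(-9/5*e3) R2 = 63/10 - 9/5*e13 + 9/5*e23 - 36/5*e34
(e4) R2 = -4 + e14 - e24 - 7/2*e34
Summing the partial products and collecting blades:
Answer: 19/5 - 3/2*e12 - 53/10*e13 - 3*e14 + 1/20*e23 - 3*e24 - 107/10*e34


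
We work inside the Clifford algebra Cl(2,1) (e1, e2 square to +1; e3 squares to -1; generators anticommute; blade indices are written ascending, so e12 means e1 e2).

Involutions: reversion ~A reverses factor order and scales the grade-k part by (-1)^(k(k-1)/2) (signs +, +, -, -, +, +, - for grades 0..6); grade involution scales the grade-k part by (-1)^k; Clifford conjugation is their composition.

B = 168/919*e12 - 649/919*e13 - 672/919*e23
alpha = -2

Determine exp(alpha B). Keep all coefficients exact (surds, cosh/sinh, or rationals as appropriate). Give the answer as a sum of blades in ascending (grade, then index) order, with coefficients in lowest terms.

B^2 term by term: the squares give (168/919)^2*(e12)^2 + (-649/919)^2*(e13)^2 + (-672/919)^2*(e23)^2 = 28224/844561*(-1) + 421201/844561*(+1) + 451584/844561*(+1) = 1 (each basis 2-blade squares to minus the product of its generators' squares); cross terms between blades sharing an index anticommute and cancel. So B^2 = 1.
B^2 = 1 — hyperbolic case — the even/odd split gives cosh and sinh: l = 1, alpha*l = -2, so exp(alpha B) = cosh(-2) + (sinh(-2)/1)*B = cosh(2) + (-sinh(2))*B.
Answer: cosh(2) - 168*sinh(2)/919*e12 + 649*sinh(2)/919*e13 + 672*sinh(2)/919*e23


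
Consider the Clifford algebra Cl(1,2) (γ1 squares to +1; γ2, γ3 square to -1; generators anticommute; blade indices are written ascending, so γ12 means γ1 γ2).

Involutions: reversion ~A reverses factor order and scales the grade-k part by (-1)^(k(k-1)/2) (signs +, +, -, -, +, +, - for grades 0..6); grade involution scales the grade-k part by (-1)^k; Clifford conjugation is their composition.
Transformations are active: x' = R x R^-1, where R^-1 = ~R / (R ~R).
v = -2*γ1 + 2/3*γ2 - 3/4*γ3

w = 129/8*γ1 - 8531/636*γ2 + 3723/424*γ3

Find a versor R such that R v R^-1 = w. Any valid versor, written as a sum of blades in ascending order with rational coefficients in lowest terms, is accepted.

Construction: equal norms (both 431/144) license R = v + w = 113/8*γ1 - 8107/636*γ2 + 3405/424*γ3 — nothing changes along that direction, while (v - w)/2 changes sign, so v maps onto w.
Answer: 113/8*γ1 - 8107/636*γ2 + 3405/424*γ3


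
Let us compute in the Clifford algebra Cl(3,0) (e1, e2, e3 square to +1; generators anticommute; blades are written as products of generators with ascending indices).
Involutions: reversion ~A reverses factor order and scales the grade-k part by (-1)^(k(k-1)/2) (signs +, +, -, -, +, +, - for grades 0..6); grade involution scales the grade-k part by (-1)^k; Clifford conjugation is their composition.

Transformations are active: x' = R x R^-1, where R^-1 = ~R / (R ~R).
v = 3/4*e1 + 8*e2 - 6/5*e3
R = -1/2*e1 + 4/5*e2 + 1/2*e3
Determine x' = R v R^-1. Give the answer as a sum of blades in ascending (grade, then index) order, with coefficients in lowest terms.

~R = -1/2*e1 + 4/5*e2 + 1/2*e3, and R ~R = 57/50, so R^-1 = ~R / (57/50).
R v = 217/40 - 23/5*e1 e2 + 9/40*e1 e3 - 124/25*e2 e3
Answer: -314/57*e1 - 22/57*e2 + 6793/1140*e3


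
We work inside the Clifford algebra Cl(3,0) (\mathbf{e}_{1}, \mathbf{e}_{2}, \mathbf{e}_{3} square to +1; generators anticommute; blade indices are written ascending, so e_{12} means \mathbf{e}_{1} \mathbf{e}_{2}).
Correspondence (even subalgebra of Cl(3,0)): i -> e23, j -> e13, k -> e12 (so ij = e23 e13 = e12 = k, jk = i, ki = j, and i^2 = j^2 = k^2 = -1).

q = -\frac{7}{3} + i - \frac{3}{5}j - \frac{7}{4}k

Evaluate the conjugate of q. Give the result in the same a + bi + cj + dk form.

In blades: q = -\frac{7}{3} - \frac{7}{4} e_{12} - \frac{3}{5} e_{13} + e_{23}.
Quaternion conjugation is reversion on the even subalgebra: the scalar is fixed and every grade-2 blade flips sign, giving -\frac{7}{3} + \frac{7}{4} e_{12} + \frac{3}{5} e_{13} - e_{23}; translating back:
Answer: -\frac{7}{3} - i + \frac{3}{5}j + \frac{7}{4}k


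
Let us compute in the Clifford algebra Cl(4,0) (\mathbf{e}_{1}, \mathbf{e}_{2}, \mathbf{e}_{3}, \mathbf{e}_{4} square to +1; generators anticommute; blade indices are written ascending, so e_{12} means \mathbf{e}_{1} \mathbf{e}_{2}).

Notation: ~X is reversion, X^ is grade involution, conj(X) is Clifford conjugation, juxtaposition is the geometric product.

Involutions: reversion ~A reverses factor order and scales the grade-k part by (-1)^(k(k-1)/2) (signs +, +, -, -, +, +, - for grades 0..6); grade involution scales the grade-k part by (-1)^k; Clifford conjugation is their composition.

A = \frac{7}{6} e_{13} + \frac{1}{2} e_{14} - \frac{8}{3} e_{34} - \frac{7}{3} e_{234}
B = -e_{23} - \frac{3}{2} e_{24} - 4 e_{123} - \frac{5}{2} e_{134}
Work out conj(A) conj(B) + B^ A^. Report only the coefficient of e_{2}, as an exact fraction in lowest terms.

first term: \frac{20}{3} e_{1} + \frac{14}{3} e_{2} - \frac{9}{4} e_{3} - \frac{7}{12} e_{4} + \frac{31}{4} e_{12} + \frac{28}{3} e_{14} + 4 e_{23} - \frac{8}{3} e_{24} + \frac{32}{3} e_{124} - 2 e_{234} + \frac{5}{4} e_{1234}
second term: \frac{20}{3} e_{1} + \frac{14}{3} e_{2} - \frac{9}{4} e_{3} - \frac{7}{12} e_{4} - \frac{31}{4} e_{12} - \frac{28}{3} e_{14} - 4 e_{23} + \frac{8}{3} e_{24} - \frac{32}{3} e_{124} + 2 e_{234} + \frac{5}{4} e_{1234}
Answer: \frac{28}{3}


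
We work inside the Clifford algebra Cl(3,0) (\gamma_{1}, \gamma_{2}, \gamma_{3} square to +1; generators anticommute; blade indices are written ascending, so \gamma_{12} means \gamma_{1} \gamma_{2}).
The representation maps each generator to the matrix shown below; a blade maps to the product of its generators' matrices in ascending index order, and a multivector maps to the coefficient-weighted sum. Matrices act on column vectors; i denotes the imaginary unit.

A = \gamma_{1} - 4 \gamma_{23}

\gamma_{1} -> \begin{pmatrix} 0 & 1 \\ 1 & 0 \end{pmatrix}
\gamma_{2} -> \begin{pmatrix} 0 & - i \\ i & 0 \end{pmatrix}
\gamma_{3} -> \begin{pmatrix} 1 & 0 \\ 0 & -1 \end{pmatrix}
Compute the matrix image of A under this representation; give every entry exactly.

Bivector images (products of the table entries): rho(\gamma_{23}) = rho(\gamma_{2})rho(\gamma_{3}) = \begin{pmatrix} 0 & i \\ i & 0 \end{pmatrix}.
M = (1)*rho(\gamma_{1}) + (-4)*rho(\gamma_{23}), summed entrywise:
Answer: \begin{pmatrix} 0 & 1 - 4 i \\ 1 - 4 i & 0 \end{pmatrix}


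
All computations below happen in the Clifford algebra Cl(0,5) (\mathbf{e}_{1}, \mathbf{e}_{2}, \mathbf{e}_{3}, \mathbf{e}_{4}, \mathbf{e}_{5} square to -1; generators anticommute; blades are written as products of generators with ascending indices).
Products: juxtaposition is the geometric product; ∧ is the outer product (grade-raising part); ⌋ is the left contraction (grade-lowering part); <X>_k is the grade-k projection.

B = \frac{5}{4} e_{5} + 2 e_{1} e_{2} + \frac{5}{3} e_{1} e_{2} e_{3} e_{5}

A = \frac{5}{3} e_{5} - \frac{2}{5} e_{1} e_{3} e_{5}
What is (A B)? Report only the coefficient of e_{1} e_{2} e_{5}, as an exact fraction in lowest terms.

step 1: -\frac{25}{12} - \frac{2}{3} e_{2} + \frac{1}{2} e_{1} e_{3} + \frac{25}{9} e_{1} e_{2} e_{3} + \frac{10}{3} e_{1} e_{2} e_{5} + \frac{4}{5} e_{2} e_{3} e_{5}
Answer: \frac{10}{3}


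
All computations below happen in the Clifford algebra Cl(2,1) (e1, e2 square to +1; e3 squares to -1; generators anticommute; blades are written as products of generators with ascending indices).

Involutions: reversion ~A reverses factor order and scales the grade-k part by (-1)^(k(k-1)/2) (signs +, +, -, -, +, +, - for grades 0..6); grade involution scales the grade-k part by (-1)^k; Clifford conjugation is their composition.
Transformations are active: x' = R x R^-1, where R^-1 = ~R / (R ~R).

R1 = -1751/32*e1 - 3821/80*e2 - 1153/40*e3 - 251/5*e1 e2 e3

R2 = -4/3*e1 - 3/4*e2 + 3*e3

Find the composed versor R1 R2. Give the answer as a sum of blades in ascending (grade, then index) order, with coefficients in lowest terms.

Distribute over the terms of R2 (each basis-blade product reordered to ascending indices, repeated generators contracted through their squares):
R1 (-4/3*e1) = 1751/24 - 3821/60*e1 e2 - 1153/30*e1 e3 + 1004/15*e2 e3
R1 (-3/4*e2) = 11463/320 + 5253/128*e1 e2 - 753/20*e1 e3 - 3459/160*e2 e3
R1 (3*e3) = 3459/40 + 753/5*e1 e2 - 5253/32*e1 e3 - 11463/80*e2 e3
Summing the partial products and collecting blades:
Answer: 37489/192 + 49135/384*e1 e2 - 23063/96*e1 e3 - 47027/480*e2 e3


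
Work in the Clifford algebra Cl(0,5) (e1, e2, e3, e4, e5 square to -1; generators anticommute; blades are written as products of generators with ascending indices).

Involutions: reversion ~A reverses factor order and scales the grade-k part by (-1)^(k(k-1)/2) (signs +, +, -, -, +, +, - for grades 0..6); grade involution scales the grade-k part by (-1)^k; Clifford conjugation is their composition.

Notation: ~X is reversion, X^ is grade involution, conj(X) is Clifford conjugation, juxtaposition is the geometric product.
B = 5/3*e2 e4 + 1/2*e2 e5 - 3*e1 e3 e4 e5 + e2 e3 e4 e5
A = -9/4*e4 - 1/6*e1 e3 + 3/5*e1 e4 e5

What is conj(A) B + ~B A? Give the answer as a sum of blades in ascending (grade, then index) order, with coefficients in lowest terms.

first term: 15/4*e2 - 9/5*e3 + 1/2*e4 e5 - 3/5*e1 e2 e3 - 3/10*e1 e2 e4 + e1 e2 e5 + 27/4*e1 e3 e5 - 9/4*e2 e3 e5 - 9/8*e2 e4 e5 - 5/18*e1 e2 e3 e4 - 1/12*e1 e2 e3 e5 + 1/6*e1 e2 e4 e5
second term: -15/4*e2 + 9/5*e3 - 1/2*e4 e5 - 3/5*e1 e2 e3 - 3/10*e1 e2 e4 + e1 e2 e5 + 27/4*e1 e3 e5 - 9/4*e2 e3 e5 - 9/8*e2 e4 e5 - 5/18*e1 e2 e3 e4 - 1/12*e1 e2 e3 e5 + 1/6*e1 e2 e4 e5
Answer: -6/5*e1 e2 e3 - 3/5*e1 e2 e4 + 2*e1 e2 e5 + 27/2*e1 e3 e5 - 9/2*e2 e3 e5 - 9/4*e2 e4 e5 - 5/9*e1 e2 e3 e4 - 1/6*e1 e2 e3 e5 + 1/3*e1 e2 e4 e5


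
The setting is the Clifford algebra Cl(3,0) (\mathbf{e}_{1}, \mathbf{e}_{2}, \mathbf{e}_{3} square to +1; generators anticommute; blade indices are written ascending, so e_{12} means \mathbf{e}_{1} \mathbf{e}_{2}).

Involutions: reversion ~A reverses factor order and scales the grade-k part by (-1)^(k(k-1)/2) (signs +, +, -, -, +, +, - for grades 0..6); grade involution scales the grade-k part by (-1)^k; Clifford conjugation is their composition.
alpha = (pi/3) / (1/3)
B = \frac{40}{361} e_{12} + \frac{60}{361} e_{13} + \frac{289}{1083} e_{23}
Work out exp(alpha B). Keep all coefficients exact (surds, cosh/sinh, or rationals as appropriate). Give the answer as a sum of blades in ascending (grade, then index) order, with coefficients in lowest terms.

B^2 term by term: the squares give (\frac{40}{361})^2*(e_{12})^2 + (\frac{60}{361})^2*(e_{13})^2 + (\frac{289}{1083})^2*(e_{23})^2 = \frac{1600}{130321}*(-1) + \frac{3600}{130321}*(-1) + \frac{83521}{1172889}*(-1) = -\frac{1}{9} (each basis 2-blade squares to minus the product of its generators' squares); cross terms between blades sharing an index anticommute and cancel. So B^2 = -\frac{1}{9}.
B^2 = -\frac{1}{9} — since the square is negative, the closed form is circular: l = \frac{1}{3}, alpha*l = \frac{\pi}{3}, so exp(alpha B) = cos(\frac{\pi}{3}) + (sin(\frac{\pi}{3})/(\frac{1}{3}))*B = \frac{1}{2} + (\frac{3 \sqrt{3}}{2})*B.
Answer: \frac{1}{2} + \frac{60 \sqrt{3}}{361} e_{12} + \frac{90 \sqrt{3}}{361} e_{13} + \frac{289 \sqrt{3}}{722} e_{23}


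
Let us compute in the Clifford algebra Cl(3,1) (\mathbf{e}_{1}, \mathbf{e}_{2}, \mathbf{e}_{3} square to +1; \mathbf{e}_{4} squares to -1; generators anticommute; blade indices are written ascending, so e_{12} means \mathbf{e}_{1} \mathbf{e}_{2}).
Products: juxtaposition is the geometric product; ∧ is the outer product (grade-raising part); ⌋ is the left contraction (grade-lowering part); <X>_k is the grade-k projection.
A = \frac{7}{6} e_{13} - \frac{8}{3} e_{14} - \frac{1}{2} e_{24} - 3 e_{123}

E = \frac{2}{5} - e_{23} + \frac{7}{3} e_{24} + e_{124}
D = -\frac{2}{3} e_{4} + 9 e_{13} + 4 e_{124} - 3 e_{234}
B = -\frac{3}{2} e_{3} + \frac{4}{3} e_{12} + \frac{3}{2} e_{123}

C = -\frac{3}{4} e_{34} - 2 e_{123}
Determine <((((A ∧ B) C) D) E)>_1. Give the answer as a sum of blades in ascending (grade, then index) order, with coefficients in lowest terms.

step 1: -4 e_{134} - \frac{3}{4} e_{234}
step 2: 3 e_{1} + \frac{9}{16} e_{2} + \frac{3}{2} e_{14} - 8 e_{24}
step 3: -31 e_{1} - \frac{34}{3} e_{2} + 3 e_{3} - \frac{17}{4} e_{14} + \frac{93}{8} e_{24} + \frac{189}{16} e_{34} - \frac{9}{16} e_{123} + 63 e_{1234}
step 4: \frac{217}{8} - \frac{107}{80} e_{1} + \frac{163}{60} e_{2} + \frac{1133}{15} e_{3} - \frac{238}{9} e_{4} - \frac{119}{12} e_{12} - 147 e_{13} + \frac{2179}{30} e_{14} - \frac{441}{16} e_{23} - \frac{1163}{80} e_{24} - \frac{507}{80} e_{34} + \frac{1517}{80} e_{123} - \frac{217}{3} e_{124} + \frac{21}{16} e_{134} - 7 e_{234} + \frac{649}{20} e_{1234}
step 5: -\frac{107}{80} e_{1} + \frac{163}{60} e_{2} + \frac{1133}{15} e_{3} - \frac{238}{9} e_{4}
Answer: -\frac{107}{80} e_{1} + \frac{163}{60} e_{2} + \frac{1133}{15} e_{3} - \frac{238}{9} e_{4}


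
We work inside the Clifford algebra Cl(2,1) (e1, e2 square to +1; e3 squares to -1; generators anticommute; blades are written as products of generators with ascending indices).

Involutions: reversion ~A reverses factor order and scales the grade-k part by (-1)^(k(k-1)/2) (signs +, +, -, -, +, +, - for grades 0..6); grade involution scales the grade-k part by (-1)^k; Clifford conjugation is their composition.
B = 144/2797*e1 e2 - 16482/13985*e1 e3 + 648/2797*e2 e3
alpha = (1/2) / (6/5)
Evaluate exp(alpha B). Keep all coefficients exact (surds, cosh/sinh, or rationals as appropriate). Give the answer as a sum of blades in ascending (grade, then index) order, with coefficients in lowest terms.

B^2 term by term: the squares give (144/2797)^2*(e1 e2)^2 + (-16482/13985)^2*(e1 e3)^2 + (648/2797)^2*(e2 e3)^2 = 20736/7823209*(-1) + 271656324/195580225*(+1) + 419904/7823209*(+1) = 36/25 (each basis 2-blade squares to minus the product of its generators' squares); cross terms between blades sharing an index anticommute and cancel. So B^2 = 36/25.
B^2 = 36/25 — since the square is positive, the closed form is hyperbolic: l = 6/5, alpha*l = 1/2, so exp(alpha B) = cosh(1/2) + (sinh(1/2)/(6/5))*B = cosh(1/2) + (5*sinh(1/2)/6)*B.
Answer: cosh(1/2) + 120*sinh(1/2)/2797*e1 e2 - 2747*sinh(1/2)/2797*e1 e3 + 540*sinh(1/2)/2797*e2 e3


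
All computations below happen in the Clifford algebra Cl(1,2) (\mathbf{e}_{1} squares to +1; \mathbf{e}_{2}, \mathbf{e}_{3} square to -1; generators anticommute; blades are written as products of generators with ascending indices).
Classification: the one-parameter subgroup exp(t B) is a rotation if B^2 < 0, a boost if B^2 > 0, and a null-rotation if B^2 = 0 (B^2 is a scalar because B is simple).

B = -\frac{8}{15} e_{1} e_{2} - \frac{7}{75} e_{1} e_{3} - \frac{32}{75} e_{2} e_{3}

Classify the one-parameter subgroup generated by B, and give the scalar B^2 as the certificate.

B^2 term by term: the squares give (-\frac{8}{15})^2*(e_{1} e_{2})^2 + (-\frac{7}{75})^2*(e_{1} e_{3})^2 + (-\frac{32}{75})^2*(e_{2} e_{3})^2 = \frac{64}{225}*(+1) + \frac{49}{5625}*(+1) + \frac{1024}{5625}*(-1) = \frac{1}{9} (each basis 2-blade squares to minus the product of its generators' squares); cross terms between blades sharing an index anticommute and cancel. So B^2 = \frac{1}{9}.
Answer: boost, certificate B^2 = \frac{1}{9}. The class reads off the invariant scalar \frac{1}{9} directly.


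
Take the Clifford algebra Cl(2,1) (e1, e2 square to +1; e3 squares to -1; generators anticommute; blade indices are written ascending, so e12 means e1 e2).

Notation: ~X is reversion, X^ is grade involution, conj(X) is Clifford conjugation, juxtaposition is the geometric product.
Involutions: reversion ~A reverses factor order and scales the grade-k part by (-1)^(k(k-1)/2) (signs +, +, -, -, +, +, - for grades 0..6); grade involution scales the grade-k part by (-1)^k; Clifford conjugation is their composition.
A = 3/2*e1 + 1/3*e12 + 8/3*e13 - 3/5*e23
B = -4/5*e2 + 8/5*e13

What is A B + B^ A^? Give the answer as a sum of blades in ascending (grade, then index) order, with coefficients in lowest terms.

first term: 64/15 - 4/15*e1 + 48/25*e3 - 6/25*e12 - 8/15*e23 + 32/15*e123
second term: 64/15 - 4/15*e1 + 48/25*e3 + 6/25*e12 + 8/15*e23 - 32/15*e123
Answer: 128/15 - 8/15*e1 + 96/25*e3


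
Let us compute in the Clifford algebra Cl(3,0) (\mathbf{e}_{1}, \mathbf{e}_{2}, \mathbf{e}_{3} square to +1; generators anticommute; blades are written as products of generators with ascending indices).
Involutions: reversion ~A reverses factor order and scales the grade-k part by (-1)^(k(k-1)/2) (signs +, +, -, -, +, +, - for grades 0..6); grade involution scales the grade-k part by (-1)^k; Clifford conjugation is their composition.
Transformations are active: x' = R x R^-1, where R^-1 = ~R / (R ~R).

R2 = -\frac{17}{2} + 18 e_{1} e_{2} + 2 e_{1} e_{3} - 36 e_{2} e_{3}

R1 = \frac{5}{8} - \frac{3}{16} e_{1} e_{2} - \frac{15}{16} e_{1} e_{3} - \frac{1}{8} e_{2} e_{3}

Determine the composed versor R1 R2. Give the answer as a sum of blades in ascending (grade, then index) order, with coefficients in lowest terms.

Distribute over the terms of R1 (each basis-blade product reordered to ascending indices, repeated generators contracted through their squares):
(\frac{5}{8}) R2 = -\frac{85}{16} + \frac{45}{4} e_{1} e_{2} + \frac{5}{4} e_{1} e_{3} - \frac{45}{2} e_{2} e_{3}
(-\frac{3}{16} e_{1} e_{2}) R2 = \frac{27}{8} + \frac{51}{32} e_{1} e_{2} + \frac{27}{4} e_{1} e_{3} + \frac{3}{8} e_{2} e_{3}
(-\frac{15}{16} e_{1} e_{3}) R2 = \frac{15}{8} - \frac{135}{4} e_{1} e_{2} + \frac{255}{32} e_{1} e_{3} - \frac{135}{8} e_{2} e_{3}
(-\frac{1}{8} e_{2} e_{3}) R2 = -\frac{9}{2} - \frac{1}{4} e_{1} e_{2} + \frac{9}{4} e_{1} e_{3} + \frac{17}{16} e_{2} e_{3}
Summing the partial products and collecting blades:
Answer: -\frac{73}{16} - \frac{677}{32} e_{1} e_{2} + \frac{583}{32} e_{1} e_{3} - \frac{607}{16} e_{2} e_{3}


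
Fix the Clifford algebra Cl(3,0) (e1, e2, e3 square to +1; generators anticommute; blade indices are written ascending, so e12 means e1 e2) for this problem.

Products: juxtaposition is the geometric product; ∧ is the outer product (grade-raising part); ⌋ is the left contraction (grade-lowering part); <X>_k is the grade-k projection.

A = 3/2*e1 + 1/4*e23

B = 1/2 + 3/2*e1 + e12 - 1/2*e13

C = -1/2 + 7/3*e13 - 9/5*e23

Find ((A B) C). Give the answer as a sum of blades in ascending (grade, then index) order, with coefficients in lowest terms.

step 1: 9/4 + 3/4*e1 + 3/2*e2 - 3/4*e3 - 1/8*e12 - 1/4*e13 + 1/8*e23 + 3/8*e123
step 2: -19/60 + 41/20*e1 - 49/40*e2 - 23/40*e3 - 23/240*e12 + 28/5*e13 - 917/240*e23 - 403/80*e123
Answer: -19/60 + 41/20*e1 - 49/40*e2 - 23/40*e3 - 23/240*e12 + 28/5*e13 - 917/240*e23 - 403/80*e123


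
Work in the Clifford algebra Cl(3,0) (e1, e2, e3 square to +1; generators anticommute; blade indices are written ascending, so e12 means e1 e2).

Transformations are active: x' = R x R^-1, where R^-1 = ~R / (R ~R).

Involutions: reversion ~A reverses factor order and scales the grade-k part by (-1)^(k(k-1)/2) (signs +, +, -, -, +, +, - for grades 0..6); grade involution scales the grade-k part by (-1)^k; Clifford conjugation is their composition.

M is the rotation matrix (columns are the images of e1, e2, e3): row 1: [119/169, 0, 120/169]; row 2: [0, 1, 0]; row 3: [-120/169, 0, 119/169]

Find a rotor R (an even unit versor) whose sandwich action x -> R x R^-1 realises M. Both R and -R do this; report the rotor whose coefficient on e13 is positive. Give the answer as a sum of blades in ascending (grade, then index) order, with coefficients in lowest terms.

Method: write R = a + b12*e12 + b13*e13 + b23*e23 with a^2 + b12^2 + b13^2 + b23^2 = 1 (so R^-1 = ~R). Expanding the columns R e_j ~R gives tr M = 4a^2 - 1 and, from the antisymmetric part, M21 - M12 = -4a*b12, M13 - M31 = 4a*b13, M32 - M23 = -4a*b23.
Here tr M = 407/169, so a^2 = (1 + tr M)/4 = 144/169 and a = ±12/13. Taking a = 12/13: M21 - M12 = 0, M13 - M31 = 240/169, M32 - M23 = 0, giving b12 = 0, b13 = 5/13, b23 = 0, i.e. R = 12/13 + 5/13*e13.
Its e13 coefficient is already positive.
Answer: 12/13 + 5/13*e13. Note: both R and -R realise this M (trace 407/169); the covering map identifies them, and the e13-coefficient sign is the tie-breaker.


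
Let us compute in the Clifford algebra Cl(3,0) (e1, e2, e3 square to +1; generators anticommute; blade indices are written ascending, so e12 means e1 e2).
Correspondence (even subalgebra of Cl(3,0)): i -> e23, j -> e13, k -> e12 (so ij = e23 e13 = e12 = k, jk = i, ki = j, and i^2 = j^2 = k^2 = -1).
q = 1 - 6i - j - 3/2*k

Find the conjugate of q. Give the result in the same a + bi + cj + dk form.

In blades: q = 1 - 3/2*e12 - e13 - 6*e23.
Quaternion conjugation is reversion on the even subalgebra: the scalar is fixed and every grade-2 blade flips sign, giving 1 + 3/2*e12 + e13 + 6*e23; translating back:
Answer: 1 + 6i + j + 3/2*k


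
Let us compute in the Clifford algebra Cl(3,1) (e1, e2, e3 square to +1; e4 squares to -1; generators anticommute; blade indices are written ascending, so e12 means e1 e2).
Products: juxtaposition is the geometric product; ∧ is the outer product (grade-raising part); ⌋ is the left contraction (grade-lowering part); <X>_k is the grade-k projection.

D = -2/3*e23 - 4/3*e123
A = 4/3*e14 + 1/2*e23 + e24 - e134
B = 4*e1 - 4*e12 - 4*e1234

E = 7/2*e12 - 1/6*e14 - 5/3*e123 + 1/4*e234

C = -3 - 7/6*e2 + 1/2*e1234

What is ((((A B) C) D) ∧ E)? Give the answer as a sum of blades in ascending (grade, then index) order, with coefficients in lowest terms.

step 1: 4*e2 - 16/3*e4 + 6*e13 + 6*e14 - 16/3*e23 - 16/3*e24 - 4*e34 + 2*e123 + 4*e124 + 4*e234
step 2: -14/3 - 2*e1 - 12*e2 - 74/9*e3 + 79/9*e4 - 2*e12 - 13*e13 - 32/3*e14 + 19*e23 + 115/9*e24 + 22/3*e34 - 5/3*e123 - 5*e124 - 2*e134 - 22/3*e234
step 3: 94/9 + 218/9*e1 + 320/27*e2 + 16/3*e3 - 44/9*e4 + 62/27*e12 - 44/3*e13 + 88/9*e14 + 52/9*e23 + 20/9*e24 - 50/27*e34 + 68/9*e123 + 76/9*e124 - 370/27*e134 - 542/27*e234 + 508/27*e1234
step 4: 329/9*e12 - 47/27*e14 + 34/27*e123 - 1226/81*e124 + 8/9*e134 + 47/18*e234 - 515/54*e1234
Answer: 329/9*e12 - 47/27*e14 + 34/27*e123 - 1226/81*e124 + 8/9*e134 + 47/18*e234 - 515/54*e1234


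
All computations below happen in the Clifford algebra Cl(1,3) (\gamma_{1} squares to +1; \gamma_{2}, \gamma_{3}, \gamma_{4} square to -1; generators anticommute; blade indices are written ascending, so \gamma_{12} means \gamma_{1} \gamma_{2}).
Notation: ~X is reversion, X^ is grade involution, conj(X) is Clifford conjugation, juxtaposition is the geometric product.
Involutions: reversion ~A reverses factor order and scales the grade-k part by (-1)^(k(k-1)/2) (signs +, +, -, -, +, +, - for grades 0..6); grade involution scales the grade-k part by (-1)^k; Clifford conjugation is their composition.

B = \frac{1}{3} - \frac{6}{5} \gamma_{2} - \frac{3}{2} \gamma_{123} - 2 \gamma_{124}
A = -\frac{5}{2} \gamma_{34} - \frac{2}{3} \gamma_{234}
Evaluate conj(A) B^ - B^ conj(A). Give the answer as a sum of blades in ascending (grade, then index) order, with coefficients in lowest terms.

first term: \frac{4}{3} \gamma_{13} - \gamma_{14} + \frac{49}{30} \gamma_{34} - 5 \gamma_{123} + \frac{15}{4} \gamma_{124} + \frac{25}{9} \gamma_{234}
second term: -\frac{4}{3} \gamma_{13} + \gamma_{14} + \frac{49}{30} \gamma_{34} + 5 \gamma_{123} - \frac{15}{4} \gamma_{124} + \frac{25}{9} \gamma_{234}
Answer: \frac{8}{3} \gamma_{13} - 2 \gamma_{14} - 10 \gamma_{123} + \frac{15}{2} \gamma_{124}


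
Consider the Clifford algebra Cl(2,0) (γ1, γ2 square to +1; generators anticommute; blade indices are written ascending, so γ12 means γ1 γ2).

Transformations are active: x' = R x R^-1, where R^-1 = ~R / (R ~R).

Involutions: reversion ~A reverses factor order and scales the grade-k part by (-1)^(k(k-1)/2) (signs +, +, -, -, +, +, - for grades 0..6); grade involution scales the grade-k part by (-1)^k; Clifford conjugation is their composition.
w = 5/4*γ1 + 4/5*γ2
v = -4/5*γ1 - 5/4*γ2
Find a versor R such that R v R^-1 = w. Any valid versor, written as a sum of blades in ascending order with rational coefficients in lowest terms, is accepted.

R = v + w = 9/20*γ1 - 9/20*γ2 works: the equal norms (881/400) guarantee its sandwich swaps v into w.
Answer: 9/20*γ1 - 9/20*γ2


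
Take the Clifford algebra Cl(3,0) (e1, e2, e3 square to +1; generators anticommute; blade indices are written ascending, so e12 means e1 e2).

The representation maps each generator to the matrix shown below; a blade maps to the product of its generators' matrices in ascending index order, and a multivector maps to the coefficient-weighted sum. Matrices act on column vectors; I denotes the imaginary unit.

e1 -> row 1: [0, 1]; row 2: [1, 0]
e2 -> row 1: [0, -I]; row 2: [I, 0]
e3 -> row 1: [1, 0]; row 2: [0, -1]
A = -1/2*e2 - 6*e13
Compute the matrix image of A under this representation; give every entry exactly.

Bivector images (products of the table entries): rho(e13) = rho(e1)rho(e3) = row 1: [0, -1]; row 2: [1, 0].
M = (-1/2)*rho(e2) + (-6)*rho(e13), summed entrywise:
Answer: row 1: [0, 6 + I/2]; row 2: [-6 - I/2, 0]


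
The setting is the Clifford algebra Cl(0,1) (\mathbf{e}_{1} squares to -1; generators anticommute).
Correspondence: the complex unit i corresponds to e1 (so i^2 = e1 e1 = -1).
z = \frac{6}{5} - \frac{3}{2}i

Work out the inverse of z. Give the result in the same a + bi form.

In blades: z = \frac{6}{5} - \frac{3}{2} e_{1}.
With qbar = \frac{6}{5} + \frac{3}{2} e_{1} (scalar fixed, mapped units negated), z qbar = \frac{369}{100} (the sum of squared coefficients), so z^-1 = qbar / (\frac{369}{100}) = \frac{40}{123} + \frac{50}{123} e_{1}; translating back:
Answer: \frac{40}{123} + \frac{50}{123}i


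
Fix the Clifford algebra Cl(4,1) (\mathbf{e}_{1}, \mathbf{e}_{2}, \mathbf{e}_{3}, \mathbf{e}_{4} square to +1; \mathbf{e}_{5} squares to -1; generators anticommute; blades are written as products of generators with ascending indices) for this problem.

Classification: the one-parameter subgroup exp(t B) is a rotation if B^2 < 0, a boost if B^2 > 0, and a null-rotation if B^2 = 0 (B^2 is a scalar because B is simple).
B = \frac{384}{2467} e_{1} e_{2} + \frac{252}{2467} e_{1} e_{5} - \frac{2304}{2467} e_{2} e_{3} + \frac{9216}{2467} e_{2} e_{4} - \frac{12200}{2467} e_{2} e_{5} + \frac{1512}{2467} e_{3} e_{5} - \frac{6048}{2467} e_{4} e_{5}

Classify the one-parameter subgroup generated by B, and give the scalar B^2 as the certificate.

B^2 term by term: the squares give (\frac{384}{2467})^2*(e_{1} e_{2})^2 + (\frac{252}{2467})^2*(e_{1} e_{5})^2 + (-\frac{2304}{2467})^2*(e_{2} e_{3})^2 + (\frac{9216}{2467})^2*(e_{2} e_{4})^2 + (-\frac{12200}{2467})^2*(e_{2} e_{5})^2 + (\frac{1512}{2467})^2*(e_{3} e_{5})^2 + (-\frac{6048}{2467})^2*(e_{4} e_{5})^2 = \frac{147456}{6086089}*(-1) + \frac{63504}{6086089}*(+1) + \frac{5308416}{6086089}*(-1) + \frac{84934656}{6086089}*(-1) + \frac{148840000}{6086089}*(+1) + \frac{2286144}{6086089}*(+1) + \frac{36578304}{6086089}*(+1) = 16 (each basis 2-blade squares to minus the product of its generators' squares); cross terms between blades sharing an index anticommute and cancel; the commuting (index-disjoint) pairs give grade-4 terms 2*c*c'*(blade product), which cancel blade by blade — e_{1} e_{2} e_{3} e_{5}: \frac{1161216}{6086089} - \frac{1161216}{6086089} = 0; e_{1} e_{2} e_{4} e_{5}: -\frac{4644864}{6086089} + \frac{4644864}{6086089} = 0; e_{2} e_{3} e_{4} e_{5}: \frac{27869184}{6086089} - \frac{27869184}{6086089} = 0 — confirming B is simple. So B^2 = 16.
Answer: boost, certificate B^2 = 16. One invariant decides it: the square 16 survives every conjugation, and its sign is exactly the classification.
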